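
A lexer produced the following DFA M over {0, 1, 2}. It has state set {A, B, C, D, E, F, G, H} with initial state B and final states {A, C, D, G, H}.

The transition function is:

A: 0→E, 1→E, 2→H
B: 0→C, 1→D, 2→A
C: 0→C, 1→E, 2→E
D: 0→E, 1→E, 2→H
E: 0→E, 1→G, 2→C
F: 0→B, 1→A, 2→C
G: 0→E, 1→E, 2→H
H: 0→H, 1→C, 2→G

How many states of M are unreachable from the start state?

BFS from B reaches {A, B, C, D, E, G, H}; the 1 state(s) F are never visited.

1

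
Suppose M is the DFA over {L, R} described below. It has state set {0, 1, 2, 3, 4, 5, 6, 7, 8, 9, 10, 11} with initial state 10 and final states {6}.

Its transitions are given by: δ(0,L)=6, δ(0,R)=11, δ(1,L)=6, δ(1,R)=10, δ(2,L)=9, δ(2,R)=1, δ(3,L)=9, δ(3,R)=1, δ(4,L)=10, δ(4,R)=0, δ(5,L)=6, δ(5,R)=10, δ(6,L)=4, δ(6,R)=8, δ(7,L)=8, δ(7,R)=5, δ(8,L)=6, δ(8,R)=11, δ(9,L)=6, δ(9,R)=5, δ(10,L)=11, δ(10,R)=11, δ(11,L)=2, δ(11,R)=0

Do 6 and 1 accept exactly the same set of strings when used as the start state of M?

No

First remove the unreachable states {3,7}; 10 states remain.
Start with accepting vs non-accepting: {6} | {0,1,2,4,5,8,9,10,11}.
Split {0,1,2,4,5,8,9,10,11} by δ(·,L) → {0,1,5,8,9} and {2,4,10,11}.
Refine {0,1,5,8,9} on symbol R: members go to different blocks, giving {0,1,5,8} and {9}.
On input L, block {2,4,10,11} splits into {4,10,11} and {2}.
Split {4,10,11} by δ(·,L) → {4,10} and {11}.
On input R, block {0,1,5,8} splits into {0,8} and {1,5}.
Refine {4,10} on symbol L: members go to different blocks, giving {4} and {10}.
Stable partition: {6} | {0,8} | {4} | {9} | {2} | {11} | {1,5} | {10} — 8 equivalence classes.
6 and 1 end up in different blocks, so they are distinguishable. For instance, the string 'ε' is accepted from only 6.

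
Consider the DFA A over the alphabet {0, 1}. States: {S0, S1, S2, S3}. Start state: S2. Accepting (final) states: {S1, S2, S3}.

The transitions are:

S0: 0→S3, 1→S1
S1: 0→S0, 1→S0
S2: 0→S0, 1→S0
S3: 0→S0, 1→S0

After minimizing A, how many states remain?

Every state is reachable, so we keep all 4.
P0 = {S1,S2,S3} | {S0}.
Stable partition: {S1,S2,S3} | {S0} — 2 equivalence classes.

2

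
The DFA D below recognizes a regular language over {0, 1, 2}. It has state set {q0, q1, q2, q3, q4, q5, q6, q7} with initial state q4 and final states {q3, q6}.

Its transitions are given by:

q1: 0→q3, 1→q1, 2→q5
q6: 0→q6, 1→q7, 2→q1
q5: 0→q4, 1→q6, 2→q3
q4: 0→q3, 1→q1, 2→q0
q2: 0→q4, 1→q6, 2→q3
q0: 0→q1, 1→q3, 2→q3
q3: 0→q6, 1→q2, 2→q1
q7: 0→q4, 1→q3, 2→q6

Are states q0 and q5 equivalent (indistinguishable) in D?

Every state is reachable, so we keep all 8.
Start with accepting vs non-accepting: {q3,q6} | {q0,q1,q2,q4,q5,q7}.
Refine {q0,q1,q2,q4,q5,q7} on symbol 0: members go to different blocks, giving {q0,q2,q5,q7} and {q1,q4}.
No further refinement is possible. Final partition (3 blocks): {q3,q6} | {q0,q2,q5,q7} | {q1,q4}.
q0 and q5 lie in the same block of the stable partition, so they are equivalent — no string distinguishes them.

Yes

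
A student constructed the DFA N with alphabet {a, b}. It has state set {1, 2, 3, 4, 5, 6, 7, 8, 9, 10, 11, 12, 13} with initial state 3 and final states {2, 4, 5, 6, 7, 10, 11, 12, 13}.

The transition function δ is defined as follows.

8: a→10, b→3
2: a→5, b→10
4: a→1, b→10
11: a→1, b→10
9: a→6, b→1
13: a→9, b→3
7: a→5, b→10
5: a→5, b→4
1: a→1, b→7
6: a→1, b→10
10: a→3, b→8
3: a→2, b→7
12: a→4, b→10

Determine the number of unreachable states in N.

No path from 3 leads to 6, 9, 11, 12, 13; the other 8 states are all reachable.

5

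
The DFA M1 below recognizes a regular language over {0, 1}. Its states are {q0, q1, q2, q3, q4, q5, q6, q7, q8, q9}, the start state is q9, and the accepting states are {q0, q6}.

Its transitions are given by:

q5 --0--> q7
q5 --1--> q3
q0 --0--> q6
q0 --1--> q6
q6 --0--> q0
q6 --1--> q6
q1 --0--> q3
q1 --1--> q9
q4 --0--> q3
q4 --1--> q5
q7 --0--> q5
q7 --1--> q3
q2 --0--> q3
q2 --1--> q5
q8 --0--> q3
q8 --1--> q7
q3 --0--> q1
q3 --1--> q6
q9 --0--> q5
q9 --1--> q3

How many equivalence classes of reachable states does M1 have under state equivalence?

4

Reachable states from the start: {q0,q1,q3,q5,q6,q7,q9}. Unreachable: {q2,q4,q8} — drop them.
Start with accepting vs non-accepting: {q0,q6} | {q1,q3,q5,q7,q9}.
Split {q1,q3,q5,q7,q9} by δ(·,1) → {q1,q5,q7,q9} and {q3}.
Split {q1,q5,q7,q9} by δ(·,0) → {q5,q7,q9} and {q1}.
No further refinement is possible. Final partition (4 blocks): {q0,q6} | {q5,q7,q9} | {q3} | {q1}.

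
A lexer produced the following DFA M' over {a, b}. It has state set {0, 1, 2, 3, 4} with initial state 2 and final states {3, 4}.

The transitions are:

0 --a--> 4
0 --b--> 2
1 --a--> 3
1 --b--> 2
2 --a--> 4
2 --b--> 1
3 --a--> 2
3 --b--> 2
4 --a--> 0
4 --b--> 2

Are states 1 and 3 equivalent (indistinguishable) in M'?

Every state is reachable, so we keep all 5.
Initial partition by acceptance: {3,4} | {0,1,2}.
No further refinement is possible. Final partition (2 blocks): {3,4} | {0,1,2}.
1 and 3 end up in different blocks, so they are distinguishable. For instance, the string 'ε' is accepted from only 3.

No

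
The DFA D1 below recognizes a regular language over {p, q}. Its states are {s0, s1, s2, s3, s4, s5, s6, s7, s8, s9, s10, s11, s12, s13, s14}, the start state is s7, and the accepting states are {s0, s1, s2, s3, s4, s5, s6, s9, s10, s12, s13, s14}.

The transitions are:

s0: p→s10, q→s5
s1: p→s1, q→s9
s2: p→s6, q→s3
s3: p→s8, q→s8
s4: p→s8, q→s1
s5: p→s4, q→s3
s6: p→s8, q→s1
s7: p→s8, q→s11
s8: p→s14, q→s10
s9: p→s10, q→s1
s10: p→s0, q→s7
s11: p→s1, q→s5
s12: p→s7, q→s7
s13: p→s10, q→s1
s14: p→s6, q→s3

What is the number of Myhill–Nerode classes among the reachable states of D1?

10

States {s2,s12,s13} cannot be reached from the start state, so discard them.
Start with accepting vs non-accepting: {s0,s1,s3,s4,s5,s6,s9,s10,s14} | {s7,s8,s11}.
On input p, block {s0,s1,s3,s4,s5,s6,s9,s10,s14} splits into {s0,s1,s5,s9,s10,s14} and {s3,s4,s6}.
On input p, block {s0,s1,s5,s9,s10,s14} splits into {s0,s1,s9,s10} and {s5,s14}.
On input q, block {s0,s1,s9,s10} splits into {s1,s9} and {s0} and {s10}.
Refine {s1,s9} on symbol p: members go to different blocks, giving {s1} and {s9}.
Refine {s7,s8,s11} on symbol p: members go to different blocks, giving {s7} and {s8} and {s11}.
Split {s3,s4,s6} by δ(·,q) → {s4,s6} and {s3}.
Stable partition: {s1} | {s7} | {s4,s6} | {s5,s14} | {s0} | {s10} | {s9} | {s8} | {s11} | {s3} — 10 equivalence classes.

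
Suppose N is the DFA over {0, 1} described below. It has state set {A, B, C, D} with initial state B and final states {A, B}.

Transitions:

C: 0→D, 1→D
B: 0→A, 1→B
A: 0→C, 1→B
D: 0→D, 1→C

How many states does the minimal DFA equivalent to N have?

All states are reachable from the start state.
Start with accepting vs non-accepting: {A,B} | {C,D}.
Split {A,B} by δ(·,0) → {A} and {B}.
Stable partition: {A} | {C,D} | {B} — 3 equivalence classes.

3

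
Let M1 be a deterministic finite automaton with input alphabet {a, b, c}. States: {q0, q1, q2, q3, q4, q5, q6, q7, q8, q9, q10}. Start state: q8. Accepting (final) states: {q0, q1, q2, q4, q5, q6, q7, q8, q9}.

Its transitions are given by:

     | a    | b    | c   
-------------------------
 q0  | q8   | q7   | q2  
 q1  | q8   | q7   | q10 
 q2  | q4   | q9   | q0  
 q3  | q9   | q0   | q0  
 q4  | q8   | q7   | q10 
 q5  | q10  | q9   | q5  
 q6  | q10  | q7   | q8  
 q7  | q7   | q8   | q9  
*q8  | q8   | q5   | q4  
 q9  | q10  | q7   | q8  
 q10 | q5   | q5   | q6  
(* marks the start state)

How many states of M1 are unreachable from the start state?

No path from q8 leads to q0, q1, q2, q3; the other 7 states are all reachable.

4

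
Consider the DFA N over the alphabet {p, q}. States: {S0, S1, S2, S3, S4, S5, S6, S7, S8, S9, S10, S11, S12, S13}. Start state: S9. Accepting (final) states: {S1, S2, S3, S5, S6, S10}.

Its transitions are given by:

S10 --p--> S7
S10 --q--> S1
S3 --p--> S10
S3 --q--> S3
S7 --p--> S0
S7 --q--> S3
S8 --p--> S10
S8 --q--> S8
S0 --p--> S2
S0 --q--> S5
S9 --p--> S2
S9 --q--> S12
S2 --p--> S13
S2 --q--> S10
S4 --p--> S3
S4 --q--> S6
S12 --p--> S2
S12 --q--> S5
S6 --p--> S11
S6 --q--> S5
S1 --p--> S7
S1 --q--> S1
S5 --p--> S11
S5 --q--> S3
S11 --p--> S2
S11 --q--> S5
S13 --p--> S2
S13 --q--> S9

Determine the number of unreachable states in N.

3

BFS from S9 reaches {S0, S1, S2, S3, S5, S7, S9, S10, S11, S12, S13}; the 3 state(s) S4, S6, S8 are never visited.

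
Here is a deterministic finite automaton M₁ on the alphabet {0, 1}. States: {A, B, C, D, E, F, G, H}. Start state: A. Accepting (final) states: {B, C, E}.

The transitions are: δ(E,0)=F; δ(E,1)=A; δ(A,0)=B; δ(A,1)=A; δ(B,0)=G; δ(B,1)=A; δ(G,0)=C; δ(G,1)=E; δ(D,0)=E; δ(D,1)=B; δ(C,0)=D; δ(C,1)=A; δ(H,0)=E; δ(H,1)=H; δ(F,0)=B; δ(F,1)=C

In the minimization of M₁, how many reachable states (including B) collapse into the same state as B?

First remove the unreachable states {H}; 7 states remain.
Initial partition by acceptance: {B,C,E} | {A,D,F,G}.
Split {A,D,F,G} by δ(·,1) → {D,F,G} and {A}.
No further refinement is possible. Final partition (3 blocks): {B,C,E} | {D,F,G} | {A}.
The equivalence class containing B is {B,C,E}, of size 3.

3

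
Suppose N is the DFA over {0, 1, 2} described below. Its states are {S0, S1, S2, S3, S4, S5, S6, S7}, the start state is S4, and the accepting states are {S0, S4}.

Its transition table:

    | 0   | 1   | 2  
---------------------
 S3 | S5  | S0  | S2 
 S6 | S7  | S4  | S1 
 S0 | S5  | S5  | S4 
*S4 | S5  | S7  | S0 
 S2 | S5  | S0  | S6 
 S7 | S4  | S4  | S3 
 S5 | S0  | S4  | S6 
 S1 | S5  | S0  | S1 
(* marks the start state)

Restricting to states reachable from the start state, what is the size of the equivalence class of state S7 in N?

Every state is reachable, so we keep all 8.
P0 = {S0,S4} | {S1,S2,S3,S5,S6,S7}.
Split {S1,S2,S3,S5,S6,S7} by δ(·,0) → {S1,S2,S3,S6} and {S5,S7}.
The partition is now stable with 3 blocks: {S0,S4} | {S1,S2,S3,S6} | {S5,S7}.
The equivalence class containing S7 is {S5,S7}, of size 2.

2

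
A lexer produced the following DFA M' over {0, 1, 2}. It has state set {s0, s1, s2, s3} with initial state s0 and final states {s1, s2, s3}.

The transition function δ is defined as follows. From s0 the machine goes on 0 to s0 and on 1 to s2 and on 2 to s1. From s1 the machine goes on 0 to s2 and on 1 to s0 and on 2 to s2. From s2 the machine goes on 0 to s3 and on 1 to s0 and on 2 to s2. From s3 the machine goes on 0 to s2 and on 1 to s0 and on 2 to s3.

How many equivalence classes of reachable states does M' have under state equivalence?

2

Start with accepting vs non-accepting: {s1,s2,s3} | {s0}.
No further refinement is possible. Final partition (2 blocks): {s1,s2,s3} | {s0}.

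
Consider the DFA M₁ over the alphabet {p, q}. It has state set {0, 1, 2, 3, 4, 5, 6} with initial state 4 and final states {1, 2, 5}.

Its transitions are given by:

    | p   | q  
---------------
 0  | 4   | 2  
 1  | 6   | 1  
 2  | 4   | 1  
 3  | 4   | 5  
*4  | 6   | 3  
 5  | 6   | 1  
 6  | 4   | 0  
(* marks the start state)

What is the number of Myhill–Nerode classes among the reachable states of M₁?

Every state is reachable, so we keep all 7.
Start with accepting vs non-accepting: {1,2,5} | {0,3,4,6}.
On input q, block {0,3,4,6} splits into {0,3} and {4,6}.
Stable partition: {1,2,5} | {0,3} | {4,6} — 3 equivalence classes.

3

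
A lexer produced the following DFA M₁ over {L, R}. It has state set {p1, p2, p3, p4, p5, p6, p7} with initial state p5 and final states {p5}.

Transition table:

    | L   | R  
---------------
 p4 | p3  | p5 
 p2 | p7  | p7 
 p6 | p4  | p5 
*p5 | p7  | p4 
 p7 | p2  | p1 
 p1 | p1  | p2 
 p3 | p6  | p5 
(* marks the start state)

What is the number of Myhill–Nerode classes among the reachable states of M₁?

3

Initial partition by acceptance: {p5} | {p1,p2,p3,p4,p6,p7}.
Split {p1,p2,p3,p4,p6,p7} by δ(·,R) → {p1,p2,p7} and {p3,p4,p6}.
No further refinement is possible. Final partition (3 blocks): {p5} | {p1,p2,p7} | {p3,p4,p6}.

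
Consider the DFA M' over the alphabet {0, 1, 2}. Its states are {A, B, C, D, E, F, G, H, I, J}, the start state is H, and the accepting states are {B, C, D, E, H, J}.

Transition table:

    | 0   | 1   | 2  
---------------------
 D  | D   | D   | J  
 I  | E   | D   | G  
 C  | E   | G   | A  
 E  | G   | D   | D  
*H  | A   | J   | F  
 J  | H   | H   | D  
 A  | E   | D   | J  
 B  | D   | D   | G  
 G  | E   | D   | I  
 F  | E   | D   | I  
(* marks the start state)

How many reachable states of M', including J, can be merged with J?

1

Reachable states from the start: {A,D,E,F,G,H,I,J}. Unreachable: {B,C} — drop them.
Initial partition by acceptance: {D,E,H,J} | {A,F,G,I}.
On input 0, block {D,E,H,J} splits into {D,J} and {E,H}.
Refine {D,J} on symbol 0: members go to different blocks, giving {D} and {J}.
Refine {A,F,G,I} on symbol 2: members go to different blocks, giving {F,G,I} and {A}.
Split {E,H} by δ(·,0) → {E} and {H}.
Stable partition: {D} | {F,G,I} | {E} | {J} | {A} | {H} — 6 equivalence classes.
The equivalence class containing J is {J}, of size 1.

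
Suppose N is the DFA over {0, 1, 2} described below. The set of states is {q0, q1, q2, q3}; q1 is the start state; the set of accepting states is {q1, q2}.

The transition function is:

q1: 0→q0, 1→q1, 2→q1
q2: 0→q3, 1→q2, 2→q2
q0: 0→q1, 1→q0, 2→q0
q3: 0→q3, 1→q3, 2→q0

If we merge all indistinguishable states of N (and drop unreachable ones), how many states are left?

Reachable states from the start: {q0,q1}. Unreachable: {q2,q3} — drop them.
P0 = {q1} | {q0}.
No further refinement is possible. Final partition (2 blocks): {q1} | {q0}.

2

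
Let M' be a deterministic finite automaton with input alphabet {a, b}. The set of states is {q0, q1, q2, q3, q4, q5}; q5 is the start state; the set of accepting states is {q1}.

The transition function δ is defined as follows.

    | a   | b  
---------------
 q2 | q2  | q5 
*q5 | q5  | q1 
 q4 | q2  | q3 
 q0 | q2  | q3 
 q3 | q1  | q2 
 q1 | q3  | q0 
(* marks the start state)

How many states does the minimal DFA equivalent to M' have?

Reachable states from the start: {q0,q1,q2,q3,q5}. Unreachable: {q4} — drop them.
Start with accepting vs non-accepting: {q1} | {q0,q2,q3,q5}.
On input a, block {q0,q2,q3,q5} splits into {q0,q2,q5} and {q3}.
On input b, block {q0,q2,q5} splits into {q0} and {q2} and {q5}.
Stable partition: {q1} | {q0} | {q3} | {q2} | {q5} — 5 equivalence classes.

5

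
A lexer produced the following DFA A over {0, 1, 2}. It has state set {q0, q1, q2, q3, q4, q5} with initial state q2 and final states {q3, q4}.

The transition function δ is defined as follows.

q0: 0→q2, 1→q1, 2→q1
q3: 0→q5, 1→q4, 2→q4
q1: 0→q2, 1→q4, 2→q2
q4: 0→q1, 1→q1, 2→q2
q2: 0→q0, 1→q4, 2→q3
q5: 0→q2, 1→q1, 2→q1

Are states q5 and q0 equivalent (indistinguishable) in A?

Every state is reachable, so we keep all 6.
P0 = {q3,q4} | {q0,q1,q2,q5}.
On input 1, block {q3,q4} splits into {q3} and {q4}.
Split {q0,q1,q2,q5} by δ(·,1) → {q0,q5} and {q1,q2}.
On input 0, block {q1,q2} splits into {q1} and {q2}.
The partition is now stable with 5 blocks: {q3} | {q0,q5} | {q4} | {q1} | {q2}.
q5 and q0 lie in the same block of the stable partition, so they are equivalent — no string distinguishes them.

Yes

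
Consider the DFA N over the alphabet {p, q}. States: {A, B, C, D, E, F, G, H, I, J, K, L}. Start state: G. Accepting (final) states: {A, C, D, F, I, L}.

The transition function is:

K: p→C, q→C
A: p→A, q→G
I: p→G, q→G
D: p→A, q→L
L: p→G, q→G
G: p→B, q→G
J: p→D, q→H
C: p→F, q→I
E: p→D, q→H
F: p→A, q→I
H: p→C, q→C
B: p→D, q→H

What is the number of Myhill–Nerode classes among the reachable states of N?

7

Reachable states from the start: {A,B,C,D,F,G,H,I,L}. Unreachable: {E,J,K} — drop them.
P0 = {A,C,D,F,I,L} | {B,G,H}.
On input p, block {A,C,D,F,I,L} splits into {A,C,D,F} and {I,L}.
Split {A,C,D,F} by δ(·,q) → {C,D,F} and {A}.
On input p, block {C,D,F} splits into {D,F} and {C}.
Refine {B,G,H} on symbol p: members go to different blocks, giving {B} and {G} and {H}.
The partition is now stable with 7 blocks: {D,F} | {B} | {I,L} | {A} | {C} | {G} | {H}.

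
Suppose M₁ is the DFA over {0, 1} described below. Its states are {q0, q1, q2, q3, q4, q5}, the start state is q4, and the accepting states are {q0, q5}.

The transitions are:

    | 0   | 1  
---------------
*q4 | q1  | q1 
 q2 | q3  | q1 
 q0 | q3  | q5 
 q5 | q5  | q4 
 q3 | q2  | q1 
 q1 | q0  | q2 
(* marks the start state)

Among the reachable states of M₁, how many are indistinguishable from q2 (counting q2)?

All states are reachable from the start state.
P0 = {q0,q5} | {q1,q2,q3,q4}.
Refine {q0,q5} on symbol 0: members go to different blocks, giving {q0} and {q5}.
Split {q1,q2,q3,q4} by δ(·,0) → {q2,q3,q4} and {q1}.
Refine {q2,q3,q4} on symbol 0: members go to different blocks, giving {q2,q3} and {q4}.
No further refinement is possible. Final partition (5 blocks): {q0} | {q2,q3} | {q5} | {q1} | {q4}.
State q2 belongs to the block {q2,q3}, which has 2 states.

2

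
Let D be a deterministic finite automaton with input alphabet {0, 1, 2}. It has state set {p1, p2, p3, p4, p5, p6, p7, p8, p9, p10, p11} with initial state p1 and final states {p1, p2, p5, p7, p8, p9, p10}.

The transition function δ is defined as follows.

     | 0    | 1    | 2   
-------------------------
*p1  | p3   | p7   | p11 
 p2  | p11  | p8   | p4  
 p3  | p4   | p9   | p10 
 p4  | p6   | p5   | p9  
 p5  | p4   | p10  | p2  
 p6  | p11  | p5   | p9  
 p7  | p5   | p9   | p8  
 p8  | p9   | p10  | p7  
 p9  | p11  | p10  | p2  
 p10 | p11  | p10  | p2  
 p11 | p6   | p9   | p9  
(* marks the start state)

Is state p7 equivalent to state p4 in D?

Every state is reachable, so we keep all 11.
Initial partition by acceptance: {p1,p2,p5,p7,p8,p9,p10} | {p3,p4,p6,p11}.
On input 0, block {p1,p2,p5,p7,p8,p9,p10} splits into {p1,p2,p5,p9,p10} and {p7,p8}.
Split {p1,p2,p5,p9,p10} by δ(·,1) → {p5,p9,p10} and {p1,p2}.
No further refinement is possible. Final partition (4 blocks): {p5,p9,p10} | {p3,p4,p6,p11} | {p7,p8} | {p1,p2}.
p7 and p4 end up in different blocks, so they are distinguishable. For instance, the string 'ε' is accepted from only p7.

No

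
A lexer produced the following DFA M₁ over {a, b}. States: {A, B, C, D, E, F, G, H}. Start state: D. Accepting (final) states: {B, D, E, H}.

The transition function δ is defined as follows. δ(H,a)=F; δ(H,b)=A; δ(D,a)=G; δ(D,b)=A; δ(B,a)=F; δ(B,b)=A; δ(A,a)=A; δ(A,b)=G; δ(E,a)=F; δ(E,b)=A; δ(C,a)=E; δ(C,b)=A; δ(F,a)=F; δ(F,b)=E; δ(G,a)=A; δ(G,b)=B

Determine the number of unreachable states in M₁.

No path from D leads to C, H; the other 6 states are all reachable.

2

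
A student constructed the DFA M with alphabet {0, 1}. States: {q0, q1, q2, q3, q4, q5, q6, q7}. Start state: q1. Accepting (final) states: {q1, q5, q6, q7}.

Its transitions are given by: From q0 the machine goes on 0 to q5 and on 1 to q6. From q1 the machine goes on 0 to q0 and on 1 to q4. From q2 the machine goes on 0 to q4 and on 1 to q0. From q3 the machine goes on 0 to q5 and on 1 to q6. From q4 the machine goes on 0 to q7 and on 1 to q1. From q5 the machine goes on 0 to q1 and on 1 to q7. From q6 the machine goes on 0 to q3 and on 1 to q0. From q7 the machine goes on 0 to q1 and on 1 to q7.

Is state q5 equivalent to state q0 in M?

First remove the unreachable states {q2}; 7 states remain.
Start with accepting vs non-accepting: {q1,q5,q6,q7} | {q0,q3,q4}.
Refine {q1,q5,q6,q7} on symbol 0: members go to different blocks, giving {q1,q6} and {q5,q7}.
The partition is now stable with 3 blocks: {q1,q6} | {q0,q3,q4} | {q5,q7}.
q5 and q0 end up in different blocks, so they are distinguishable. For instance, the string 'ε' is accepted from only q5.

No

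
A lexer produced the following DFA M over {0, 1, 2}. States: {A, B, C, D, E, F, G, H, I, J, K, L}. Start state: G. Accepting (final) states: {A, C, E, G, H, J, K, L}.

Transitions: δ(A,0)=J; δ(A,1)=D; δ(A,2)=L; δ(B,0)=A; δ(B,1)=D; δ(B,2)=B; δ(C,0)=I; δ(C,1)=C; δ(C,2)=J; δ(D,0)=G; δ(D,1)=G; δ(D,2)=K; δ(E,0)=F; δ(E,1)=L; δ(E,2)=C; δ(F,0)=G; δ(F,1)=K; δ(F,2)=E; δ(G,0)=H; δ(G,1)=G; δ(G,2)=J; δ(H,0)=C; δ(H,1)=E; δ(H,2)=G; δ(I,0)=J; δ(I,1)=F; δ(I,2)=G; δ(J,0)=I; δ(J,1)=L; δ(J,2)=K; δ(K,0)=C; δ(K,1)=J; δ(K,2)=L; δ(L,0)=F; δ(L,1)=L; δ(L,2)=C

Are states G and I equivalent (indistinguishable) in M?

States {A,B,D} cannot be reached from the start state, so discard them.
P0 = {C,E,G,H,J,K,L} | {F,I}.
Split {C,E,G,H,J,K,L} by δ(·,0) → {C,E,J,L} and {G,H,K}.
Refine {C,E,J,L} on symbol 2: members go to different blocks, giving {C,E,L} and {J}.
Split {C,E,L} by δ(·,2) → {E,L} and {C}.
Refine {F,I} on symbol 0: members go to different blocks, giving {F} and {I}.
Refine {G,H,K} on symbol 0: members go to different blocks, giving {H,K} and {G}.
Split {H,K} by δ(·,1) → {H} and {K}.
The partition is now stable with 8 blocks: {E,L} | {F} | {H} | {J} | {C} | {I} | {G} | {K}.
G and I end up in different blocks, so they are distinguishable. For instance, the string 'ε' is accepted from only G.

No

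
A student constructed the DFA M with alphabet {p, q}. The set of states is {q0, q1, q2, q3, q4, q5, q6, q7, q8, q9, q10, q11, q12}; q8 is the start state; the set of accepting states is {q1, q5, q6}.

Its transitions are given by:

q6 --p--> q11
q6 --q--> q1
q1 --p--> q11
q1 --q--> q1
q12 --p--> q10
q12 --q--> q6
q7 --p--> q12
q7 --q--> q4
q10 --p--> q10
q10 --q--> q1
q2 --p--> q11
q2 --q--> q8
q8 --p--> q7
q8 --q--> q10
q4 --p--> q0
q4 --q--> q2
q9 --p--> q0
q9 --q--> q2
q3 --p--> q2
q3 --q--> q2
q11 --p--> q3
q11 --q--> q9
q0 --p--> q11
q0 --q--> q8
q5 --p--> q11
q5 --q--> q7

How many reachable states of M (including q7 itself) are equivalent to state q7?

States {q5} cannot be reached from the start state, so discard them.
Start with accepting vs non-accepting: {q1,q6} | {q0,q2,q3,q4,q7,q8,q9,q10,q11,q12}.
Refine {q0,q2,q3,q4,q7,q8,q9,q10,q11,q12} on symbol q: members go to different blocks, giving {q0,q2,q3,q4,q7,q8,q9,q11} and {q10,q12}.
Refine {q0,q2,q3,q4,q7,q8,q9,q11} on symbol p: members go to different blocks, giving {q0,q2,q3,q4,q8,q9,q11} and {q7}.
Split {q0,q2,q3,q4,q8,q9,q11} by δ(·,p) → {q0,q2,q3,q4,q9,q11} and {q8}.
Refine {q0,q2,q3,q4,q9,q11} on symbol q: members go to different blocks, giving {q3,q4,q9,q11} and {q0,q2}.
Refine {q3,q4,q9,q11} on symbol p: members go to different blocks, giving {q3,q4,q9} and {q11}.
Stable partition: {q1,q6} | {q3,q4,q9} | {q10,q12} | {q7} | {q8} | {q0,q2} | {q11} — 7 equivalence classes.
The equivalence class containing q7 is {q7}, of size 1.

1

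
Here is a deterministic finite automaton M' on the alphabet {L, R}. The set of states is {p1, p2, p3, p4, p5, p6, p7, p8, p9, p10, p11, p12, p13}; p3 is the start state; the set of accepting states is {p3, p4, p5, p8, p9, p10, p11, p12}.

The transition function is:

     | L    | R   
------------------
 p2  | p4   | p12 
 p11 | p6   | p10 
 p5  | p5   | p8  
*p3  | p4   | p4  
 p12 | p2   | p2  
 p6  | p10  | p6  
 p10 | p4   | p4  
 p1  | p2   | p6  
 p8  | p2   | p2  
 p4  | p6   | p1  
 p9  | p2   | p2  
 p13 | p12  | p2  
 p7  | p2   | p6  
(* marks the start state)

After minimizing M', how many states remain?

6

First remove the unreachable states {p5,p7,p8,p9,p11,p13}; 7 states remain.
P0 = {p3,p4,p10,p12} | {p1,p2,p6}.
On input L, block {p3,p4,p10,p12} splits into {p3,p10} and {p4,p12}.
Split {p1,p2,p6} by δ(·,L) → {p1} and {p2} and {p6}.
Refine {p4,p12} on symbol L: members go to different blocks, giving {p4} and {p12}.
No further refinement is possible. Final partition (6 blocks): {p3,p10} | {p1} | {p4} | {p2} | {p6} | {p12}.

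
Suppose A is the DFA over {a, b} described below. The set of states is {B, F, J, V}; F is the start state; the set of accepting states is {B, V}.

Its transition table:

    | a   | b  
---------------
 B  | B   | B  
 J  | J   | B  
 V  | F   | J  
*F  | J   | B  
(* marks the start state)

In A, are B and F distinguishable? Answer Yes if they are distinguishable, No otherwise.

Yes

First remove the unreachable states {V}; 3 states remain.
Initial partition by acceptance: {B} | {F,J}.
The partition is now stable with 2 blocks: {B} | {F,J}.
B and F end up in different blocks, so they are distinguishable. For instance, the string 'ε' is accepted from only B.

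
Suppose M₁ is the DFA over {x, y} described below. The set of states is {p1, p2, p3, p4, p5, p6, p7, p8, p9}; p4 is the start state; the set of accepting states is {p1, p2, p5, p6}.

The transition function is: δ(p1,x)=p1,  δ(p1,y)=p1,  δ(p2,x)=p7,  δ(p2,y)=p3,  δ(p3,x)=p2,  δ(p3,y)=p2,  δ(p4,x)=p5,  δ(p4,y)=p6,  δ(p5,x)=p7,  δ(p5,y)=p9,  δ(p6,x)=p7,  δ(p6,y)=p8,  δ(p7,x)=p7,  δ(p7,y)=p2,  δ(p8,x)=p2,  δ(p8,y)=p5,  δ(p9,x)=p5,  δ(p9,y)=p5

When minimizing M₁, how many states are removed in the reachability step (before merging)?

1

BFS from p4 reaches {p2, p3, p4, p5, p6, p7, p8, p9}; the 1 state(s) p1 are never visited.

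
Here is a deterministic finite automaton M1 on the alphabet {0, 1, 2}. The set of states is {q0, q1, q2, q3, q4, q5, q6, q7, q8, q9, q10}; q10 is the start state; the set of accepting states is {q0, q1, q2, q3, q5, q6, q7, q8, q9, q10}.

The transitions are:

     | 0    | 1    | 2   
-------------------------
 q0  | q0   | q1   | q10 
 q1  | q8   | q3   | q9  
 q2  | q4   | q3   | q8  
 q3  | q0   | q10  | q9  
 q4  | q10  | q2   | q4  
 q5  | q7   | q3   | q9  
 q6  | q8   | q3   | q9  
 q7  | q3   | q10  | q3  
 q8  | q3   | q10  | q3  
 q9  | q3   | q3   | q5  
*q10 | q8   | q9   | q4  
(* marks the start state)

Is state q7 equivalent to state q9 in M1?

Reachable states from the start: {q0,q1,q2,q3,q4,q5,q7,q8,q9,q10}. Unreachable: {q6} — drop them.
Start with accepting vs non-accepting: {q0,q1,q2,q3,q5,q7,q8,q9,q10} | {q4}.
Refine {q0,q1,q2,q3,q5,q7,q8,q9,q10} on symbol 0: members go to different blocks, giving {q0,q1,q3,q5,q7,q8,q9,q10} and {q2}.
Split {q0,q1,q3,q5,q7,q8,q9,q10} by δ(·,2) → {q0,q1,q3,q5,q7,q8,q9} and {q10}.
Split {q0,q1,q3,q5,q7,q8,q9} by δ(·,1) → {q0,q1,q5,q9} and {q3,q7,q8}.
On input 0, block {q0,q1,q5,q9} splits into {q1,q5,q9} and {q0}.
On input 0, block {q3,q7,q8} splits into {q7,q8} and {q3}.
On input 0, block {q1,q5,q9} splits into {q1,q5} and {q9}.
Stable partition: {q1,q5} | {q4} | {q2} | {q10} | {q7,q8} | {q0} | {q3} | {q9} — 8 equivalence classes.
q7 and q9 end up in different blocks, so they are distinguishable. For instance, the string '12' is accepted from only q9.

No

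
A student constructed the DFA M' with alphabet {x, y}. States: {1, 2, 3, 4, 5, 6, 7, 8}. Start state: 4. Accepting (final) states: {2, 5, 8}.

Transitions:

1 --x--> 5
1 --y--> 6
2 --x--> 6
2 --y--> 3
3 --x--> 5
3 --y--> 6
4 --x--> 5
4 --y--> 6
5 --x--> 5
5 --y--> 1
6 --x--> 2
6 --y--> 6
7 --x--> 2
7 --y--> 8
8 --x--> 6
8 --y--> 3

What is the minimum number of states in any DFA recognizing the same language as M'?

States {7,8} cannot be reached from the start state, so discard them.
P0 = {2,5} | {1,3,4,6}.
Split {2,5} by δ(·,x) → {2} and {5}.
Refine {1,3,4,6} on symbol x: members go to different blocks, giving {1,3,4} and {6}.
No further refinement is possible. Final partition (4 blocks): {2} | {1,3,4} | {5} | {6}.

4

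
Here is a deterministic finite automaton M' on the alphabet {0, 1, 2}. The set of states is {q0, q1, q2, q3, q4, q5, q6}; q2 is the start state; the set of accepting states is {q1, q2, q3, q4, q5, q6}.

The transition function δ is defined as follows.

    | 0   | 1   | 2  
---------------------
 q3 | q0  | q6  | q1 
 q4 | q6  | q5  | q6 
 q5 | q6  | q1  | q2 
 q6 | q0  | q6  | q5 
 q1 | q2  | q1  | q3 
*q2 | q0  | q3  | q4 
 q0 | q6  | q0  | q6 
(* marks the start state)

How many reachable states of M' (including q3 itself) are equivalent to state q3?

3

All states are reachable from the start state.
Initial partition by acceptance: {q1,q2,q3,q4,q5,q6} | {q0}.
On input 0, block {q1,q2,q3,q4,q5,q6} splits into {q1,q4,q5} and {q2,q3,q6}.
The partition is now stable with 3 blocks: {q1,q4,q5} | {q0} | {q2,q3,q6}.
State q3 belongs to the block {q2,q3,q6}, which has 3 states.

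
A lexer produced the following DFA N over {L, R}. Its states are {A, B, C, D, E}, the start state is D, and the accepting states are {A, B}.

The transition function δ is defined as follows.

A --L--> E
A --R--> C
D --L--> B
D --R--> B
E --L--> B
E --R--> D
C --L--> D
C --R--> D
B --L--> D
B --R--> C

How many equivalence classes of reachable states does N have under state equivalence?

3

States {A,E} cannot be reached from the start state, so discard them.
Initial partition by acceptance: {B} | {C,D}.
Split {C,D} by δ(·,L) → {C} and {D}.
Stable partition: {B} | {C} | {D} — 3 equivalence classes.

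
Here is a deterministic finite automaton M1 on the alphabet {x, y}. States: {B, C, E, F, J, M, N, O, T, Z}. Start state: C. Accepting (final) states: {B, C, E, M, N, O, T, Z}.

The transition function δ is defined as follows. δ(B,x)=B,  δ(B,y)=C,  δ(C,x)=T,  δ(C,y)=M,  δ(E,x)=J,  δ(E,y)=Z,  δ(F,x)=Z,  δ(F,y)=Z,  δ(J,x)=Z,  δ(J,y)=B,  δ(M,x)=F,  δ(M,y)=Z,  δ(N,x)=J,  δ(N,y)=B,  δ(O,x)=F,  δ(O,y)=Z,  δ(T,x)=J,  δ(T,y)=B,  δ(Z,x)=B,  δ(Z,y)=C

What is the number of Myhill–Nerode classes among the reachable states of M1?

First remove the unreachable states {E,N,O}; 7 states remain.
P0 = {B,C,M,T,Z} | {F,J}.
Refine {B,C,M,T,Z} on symbol x: members go to different blocks, giving {B,C,Z} and {M,T}.
Split {B,C,Z} by δ(·,x) → {B,Z} and {C}.
Stable partition: {B,Z} | {F,J} | {M,T} | {C} — 4 equivalence classes.

4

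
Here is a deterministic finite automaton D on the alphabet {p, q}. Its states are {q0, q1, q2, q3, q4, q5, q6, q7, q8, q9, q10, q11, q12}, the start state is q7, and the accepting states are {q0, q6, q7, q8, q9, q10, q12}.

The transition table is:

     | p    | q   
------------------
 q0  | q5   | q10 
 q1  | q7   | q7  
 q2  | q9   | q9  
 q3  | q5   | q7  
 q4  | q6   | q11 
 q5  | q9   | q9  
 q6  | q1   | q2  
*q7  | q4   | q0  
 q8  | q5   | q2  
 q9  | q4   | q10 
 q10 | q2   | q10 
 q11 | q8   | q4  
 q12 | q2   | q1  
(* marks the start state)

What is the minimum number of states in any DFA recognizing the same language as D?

States {q3,q12} cannot be reached from the start state, so discard them.
P0 = {q0,q6,q7,q8,q9,q10} | {q1,q2,q4,q5,q11}.
On input q, block {q0,q6,q7,q8,q9,q10} splits into {q0,q7,q9,q10} and {q6,q8}.
Refine {q1,q2,q4,q5,q11} on symbol p: members go to different blocks, giving {q1,q2,q5} and {q4,q11}.
Refine {q0,q7,q9,q10} on symbol p: members go to different blocks, giving {q0,q10} and {q7,q9}.
The partition is now stable with 5 blocks: {q0,q10} | {q1,q2,q5} | {q6,q8} | {q4,q11} | {q7,q9}.

5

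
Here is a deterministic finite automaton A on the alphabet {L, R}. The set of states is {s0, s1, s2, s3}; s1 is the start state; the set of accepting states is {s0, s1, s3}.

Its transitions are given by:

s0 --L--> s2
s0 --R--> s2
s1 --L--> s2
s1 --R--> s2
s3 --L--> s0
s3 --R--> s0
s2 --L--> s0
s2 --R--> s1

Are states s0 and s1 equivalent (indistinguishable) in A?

Yes

States {s3} cannot be reached from the start state, so discard them.
Start with accepting vs non-accepting: {s0,s1} | {s2}.
The partition is now stable with 2 blocks: {s0,s1} | {s2}.
s0 and s1 lie in the same block of the stable partition, so they are equivalent — no string distinguishes them.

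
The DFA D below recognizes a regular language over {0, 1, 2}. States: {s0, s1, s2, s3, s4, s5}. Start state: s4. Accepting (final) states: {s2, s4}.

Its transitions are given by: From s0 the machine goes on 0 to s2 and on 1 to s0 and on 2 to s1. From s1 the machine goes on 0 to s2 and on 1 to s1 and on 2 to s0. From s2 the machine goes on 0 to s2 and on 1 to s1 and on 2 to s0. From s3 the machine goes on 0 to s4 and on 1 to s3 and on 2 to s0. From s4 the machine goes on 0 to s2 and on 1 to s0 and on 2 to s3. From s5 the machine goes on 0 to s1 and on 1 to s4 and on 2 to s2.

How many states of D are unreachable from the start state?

BFS from s4 reaches {s0, s1, s2, s3, s4}; the 1 state(s) s5 are never visited.

1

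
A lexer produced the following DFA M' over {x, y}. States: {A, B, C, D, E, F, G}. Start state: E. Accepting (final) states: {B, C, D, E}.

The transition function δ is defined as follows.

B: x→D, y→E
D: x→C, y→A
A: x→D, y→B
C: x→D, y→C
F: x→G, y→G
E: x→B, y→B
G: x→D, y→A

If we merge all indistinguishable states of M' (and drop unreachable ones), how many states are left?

5

Reachable states from the start: {A,B,C,D,E}. Unreachable: {F,G} — drop them.
P0 = {B,C,D,E} | {A}.
Split {B,C,D,E} by δ(·,y) → {B,C,E} and {D}.
Refine {B,C,E} on symbol x: members go to different blocks, giving {B,C} and {E}.
On input y, block {B,C} splits into {B} and {C}.
The partition is now stable with 5 blocks: {B} | {A} | {D} | {E} | {C}.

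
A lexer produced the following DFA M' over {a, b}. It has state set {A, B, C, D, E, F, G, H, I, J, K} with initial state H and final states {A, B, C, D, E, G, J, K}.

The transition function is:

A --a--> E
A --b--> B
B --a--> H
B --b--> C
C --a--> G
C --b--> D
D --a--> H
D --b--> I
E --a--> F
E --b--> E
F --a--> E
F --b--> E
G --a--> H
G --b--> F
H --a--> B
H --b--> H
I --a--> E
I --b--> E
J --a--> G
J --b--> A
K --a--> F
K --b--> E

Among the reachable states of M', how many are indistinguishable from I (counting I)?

Reachable states from the start: {B,C,D,E,F,G,H,I}. Unreachable: {A,J,K} — drop them.
Initial partition by acceptance: {B,C,D,E,G} | {F,H,I}.
Refine {B,C,D,E,G} on symbol a: members go to different blocks, giving {B,D,E,G} and {C}.
Split {B,D,E,G} by δ(·,b) → {D,G} and {B} and {E}.
Refine {F,H,I} on symbol a: members go to different blocks, giving {F,I} and {H}.
Stable partition: {D,G} | {F,I} | {C} | {B} | {E} | {H} — 6 equivalence classes.
State I belongs to the block {F,I}, which has 2 states.

2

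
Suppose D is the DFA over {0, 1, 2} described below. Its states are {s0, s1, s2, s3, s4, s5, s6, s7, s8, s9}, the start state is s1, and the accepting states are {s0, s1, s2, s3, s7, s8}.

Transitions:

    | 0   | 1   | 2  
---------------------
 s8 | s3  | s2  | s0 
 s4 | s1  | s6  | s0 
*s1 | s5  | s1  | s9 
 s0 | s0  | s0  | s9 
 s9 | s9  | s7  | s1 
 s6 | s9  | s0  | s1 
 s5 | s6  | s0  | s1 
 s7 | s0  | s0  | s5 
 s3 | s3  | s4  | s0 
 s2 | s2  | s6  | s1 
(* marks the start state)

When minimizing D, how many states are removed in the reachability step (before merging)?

4

No path from s1 leads to s2, s3, s4, s8; the other 6 states are all reachable.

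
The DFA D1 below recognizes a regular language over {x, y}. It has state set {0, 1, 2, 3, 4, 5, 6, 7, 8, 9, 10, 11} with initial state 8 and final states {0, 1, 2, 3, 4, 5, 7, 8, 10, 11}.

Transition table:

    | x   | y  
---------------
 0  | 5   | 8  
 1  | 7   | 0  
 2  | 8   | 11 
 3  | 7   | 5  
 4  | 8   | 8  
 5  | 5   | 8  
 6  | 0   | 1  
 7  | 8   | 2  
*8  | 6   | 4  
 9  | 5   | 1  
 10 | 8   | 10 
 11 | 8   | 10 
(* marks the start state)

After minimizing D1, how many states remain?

First remove the unreachable states {3,9}; 10 states remain.
Start with accepting vs non-accepting: {0,1,2,4,5,7,8,10,11} | {6}.
On input x, block {0,1,2,4,5,7,8,10,11} splits into {0,1,2,4,5,7,10,11} and {8}.
On input x, block {0,1,2,4,5,7,10,11} splits into {2,4,7,10,11} and {0,1,5}.
Split {2,4,7,10,11} by δ(·,y) → {2,7,10,11} and {4}.
Refine {0,1,5} on symbol x: members go to different blocks, giving {0,5} and {1}.
The partition is now stable with 6 blocks: {2,7,10,11} | {6} | {8} | {0,5} | {4} | {1}.

6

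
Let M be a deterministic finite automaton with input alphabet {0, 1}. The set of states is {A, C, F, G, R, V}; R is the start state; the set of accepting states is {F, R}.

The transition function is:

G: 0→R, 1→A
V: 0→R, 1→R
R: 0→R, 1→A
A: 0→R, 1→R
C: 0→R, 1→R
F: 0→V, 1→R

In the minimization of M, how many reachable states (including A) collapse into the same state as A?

First remove the unreachable states {C,F,G,V}; 2 states remain.
Start with accepting vs non-accepting: {R} | {A}.
The partition is now stable with 2 blocks: {R} | {A}.
State A belongs to the block {A}, which has 1 states.

1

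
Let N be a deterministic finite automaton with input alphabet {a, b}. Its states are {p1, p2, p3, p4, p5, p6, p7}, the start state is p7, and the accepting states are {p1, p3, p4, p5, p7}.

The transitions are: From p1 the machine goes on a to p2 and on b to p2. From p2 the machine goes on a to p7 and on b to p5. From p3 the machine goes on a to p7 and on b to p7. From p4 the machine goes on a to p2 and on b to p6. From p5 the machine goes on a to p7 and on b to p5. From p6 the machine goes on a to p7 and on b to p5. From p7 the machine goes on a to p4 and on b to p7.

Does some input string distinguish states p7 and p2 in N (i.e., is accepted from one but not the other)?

Yes

States {p1,p3} cannot be reached from the start state, so discard them.
P0 = {p4,p5,p7} | {p2,p6}.
Refine {p4,p5,p7} on symbol a: members go to different blocks, giving {p5,p7} and {p4}.
Split {p5,p7} by δ(·,a) → {p5} and {p7}.
The partition is now stable with 4 blocks: {p5} | {p2,p6} | {p4} | {p7}.
p7 and p2 end up in different blocks, so they are distinguishable. For instance, the string 'ε' is accepted from only p7.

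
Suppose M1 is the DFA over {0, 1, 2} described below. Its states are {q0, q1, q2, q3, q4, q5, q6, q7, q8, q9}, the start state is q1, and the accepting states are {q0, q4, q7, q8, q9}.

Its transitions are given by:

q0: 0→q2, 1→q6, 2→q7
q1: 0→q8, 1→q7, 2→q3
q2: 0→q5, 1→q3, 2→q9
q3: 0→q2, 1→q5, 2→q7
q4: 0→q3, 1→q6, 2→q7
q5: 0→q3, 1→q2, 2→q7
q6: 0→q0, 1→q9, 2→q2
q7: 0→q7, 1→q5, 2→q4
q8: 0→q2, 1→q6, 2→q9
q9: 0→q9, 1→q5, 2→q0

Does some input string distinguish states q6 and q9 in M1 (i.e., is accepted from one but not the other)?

Yes

Every state is reachable, so we keep all 10.
Start with accepting vs non-accepting: {q0,q4,q7,q8,q9} | {q1,q2,q3,q5,q6}.
On input 0, block {q0,q4,q7,q8,q9} splits into {q0,q4,q8} and {q7,q9}.
On input 0, block {q1,q2,q3,q5,q6} splits into {q2,q3,q5} and {q1,q6}.
The partition is now stable with 4 blocks: {q0,q4,q8} | {q2,q3,q5} | {q7,q9} | {q1,q6}.
q6 and q9 end up in different blocks, so they are distinguishable. For instance, the string 'ε' is accepted from only q9.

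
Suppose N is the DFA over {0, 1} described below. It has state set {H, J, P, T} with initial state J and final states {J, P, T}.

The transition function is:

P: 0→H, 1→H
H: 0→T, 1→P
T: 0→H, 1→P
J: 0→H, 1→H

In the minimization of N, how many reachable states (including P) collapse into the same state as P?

2

All states are reachable from the start state.
Start with accepting vs non-accepting: {J,P,T} | {H}.
Refine {J,P,T} on symbol 1: members go to different blocks, giving {J,P} and {T}.
The partition is now stable with 3 blocks: {J,P} | {H} | {T}.
State P belongs to the block {J,P}, which has 2 states.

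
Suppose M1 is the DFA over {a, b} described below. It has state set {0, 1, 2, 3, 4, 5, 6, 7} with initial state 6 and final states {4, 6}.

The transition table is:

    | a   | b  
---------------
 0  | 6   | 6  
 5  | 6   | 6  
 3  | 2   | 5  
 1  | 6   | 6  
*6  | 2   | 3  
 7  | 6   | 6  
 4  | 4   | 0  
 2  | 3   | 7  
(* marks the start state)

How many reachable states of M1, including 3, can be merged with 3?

First remove the unreachable states {0,1,4}; 5 states remain.
Start with accepting vs non-accepting: {6} | {2,3,5,7}.
On input a, block {2,3,5,7} splits into {2,3} and {5,7}.
The partition is now stable with 3 blocks: {6} | {2,3} | {5,7}.
The equivalence class containing 3 is {2,3}, of size 2.

2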